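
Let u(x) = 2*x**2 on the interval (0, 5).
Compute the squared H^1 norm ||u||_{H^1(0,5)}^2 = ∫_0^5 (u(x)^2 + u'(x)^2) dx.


||u||_{H^1}^2 = 9500/3

The H^1 norm (squared) on an interval (0, L) is
  ||u||_{H^1}^2 = ∫_0^L u(x)^2 dx + ∫_0^L u'(x)^2 dx.
Compute u'(x) = 4*x.
Then u(x)^2 = 4*x**4 and u'(x)^2 = 16*x**2.
Integrate each monomial from 0 to 5 using ∫_0^5 c·x^n dx = c·5^(n+1)/(n+1):
  ∫_0^5 u(x)^2 dx = ∫_0^5 (4*x^4) dx. Term by term:
    ∫_0^5 4*x^4 dx = 2500.
  ∫_0^5 u'(x)^2 dx = ∫_0^5 (16*x^2) dx. Term by term:
    ∫_0^5 16*x^2 dx = 2000/3.
Adding: ||u||_{H^1}^2 = 2500 + 2000/3 = 9500/3.


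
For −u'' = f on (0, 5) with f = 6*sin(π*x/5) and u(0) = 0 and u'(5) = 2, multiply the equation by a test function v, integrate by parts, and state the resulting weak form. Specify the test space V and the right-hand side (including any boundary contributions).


V = {v ∈ H^1(0, 5) : v(0) = 0} (test functions vanish at x = 0 where u is specified); weak form: ∫_0^5 u'v' dx = ∫_0^5 (6*sin(π*x/5)) v dx + 2·v(5) for all v ∈ V.

Multiply both sides by a test function v and integrate from 0 to 5:
  ∫_0^5 −u''(x) v(x) dx = ∫_0^5 f(x) v(x) dx.
Integrate the LHS by parts once:
  ∫_0^5 −u'' v dx = −[u'(x) v(x)]_0^5 + ∫_0^5 u'(x) v'(x) dx.
Thus ∫_0^5 u'(x) v'(x) dx = ∫_0^5 f(x) v(x) dx + [u'(x) v(x)]_0^5.
Choose V so that boundary terms are either known or forced to vanish.
Mixed BC: u(0) = 0 (Dirichlet) and u'(5) = 2 (Neumann). Define V = {v ∈ H^1(0, 5) : v(0) = 0}. Then [u' v]_0^5 = u'(5)·v(5) − u'(0)·0 = 2·v(5).
Weak formulation: find u (satisfying any essential BC) such that ∫_0^5 u'(x) v'(x) dx = ∫_0^5 f v dx + 2·v(5) for all v ∈ V (Dirichlet at 0 absorbed into V; Neumann datum at x = 5 contributes the boundary term).
Substituting f(x) = 6*sin(π*x/5), the right-hand side is ∫_0^5 (6*sin(π*x/5)) v dx + 2·v(5).


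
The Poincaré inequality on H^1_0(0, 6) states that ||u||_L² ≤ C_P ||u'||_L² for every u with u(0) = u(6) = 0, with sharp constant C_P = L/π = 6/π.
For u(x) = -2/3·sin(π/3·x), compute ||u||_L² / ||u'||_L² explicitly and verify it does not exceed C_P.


||u||_L² / ||u'||_L² = 3/π < C_P = 6/π.

u(x) = -2/3·sin(π/3·x), so u'(x) = -2*π*cos(π*x/3)/9.
Writing u(x) = A·sin(kπx/L) with A = -2/3 and k = 2, use ∫_0^L sin²(kπx/L) dx = L/2 and ∫_0^L cos²(kπx/L) dx = L/2.
u² = 4/9·sin²(π/3·x) and (u')² = 4*π^2/81·cos²(π/3·x), and each of sin², cos² integrates to L/2 = 3 over (0, 6).
∫_0^6 u² dx = 4/3, so ||u||_L² = 2*sqrt(3)/3.
∫_0^6 (u')² dx = 4*π^2/27, so ||u'||_L² = 2*sqrt(3)*π/9.
Ratio ||u||_L² / ||u'||_L² = 3/π.
Sharp Poincaré constant on H^1_0(0, 6) is C_P = L/π = 6/π, achieved by sin(π/6·x).
This is the k = 2 harmonic; the ratio L/(kπ) is strictly less than C_P = L/π, consistent with the sharp inequality ||u||_L² ≤ C_P ||u'||_L².


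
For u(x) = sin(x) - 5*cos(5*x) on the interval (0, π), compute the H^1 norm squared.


||u||_{H^1(0,π)}^2 = 326*π

u'(x) = 25*sin(5*x) + cos(x).
Expand u² and (u')² and integrate term by term on (0, π), using: for integers n ≥ 1, ∫_0^π sin²(nx) dx = ∫_0^π cos²(nx) dx = π/2; for n ≠ n', ∫_0^π sin(nx)sin(n'x) dx = ∫_0^π cos(nx)cos(n'x) dx = 0; and by product-to-sum, ∫_0^π sin(nx)cos(n'x) dx = ½∫_0^π [sin((n+n')x) + sin((n−n')x)] dx, which is 0 when n+n' is even and 2n/(n²−n'²) when n+n' is odd (it need not vanish on (0, π)).
  u² squared terms: (-5)²·∫cos(5x)² dx = 25·π/2 = 25*π/2;  (1)²·∫sin(x)² dx = 1·π/2 = π/2.
  u² cross terms: 2·(-5)·(1)·∫cos(5x)·sin(x) dx = -10·(0) = 0.
  So ∫_0^π u² dx = 25*π/2 + π/2 + 0 = 13*π.
  (u')² squared terms: (25)²·∫sin(5x)² dx = 625·π/2 = 625*π/2;  (1)²·∫cos(x)² dx = 1·π/2 = π/2.
  (u')² cross terms: 2·(25)·(1)·∫sin(5x)·cos(x) dx = 50·(0) = 0.
  So ∫_0^π (u')² dx = 625*π/2 + π/2 + 0 = 313*π.
||u||_{H^1}^2 = (13*π) + (313*π) = 326*π.


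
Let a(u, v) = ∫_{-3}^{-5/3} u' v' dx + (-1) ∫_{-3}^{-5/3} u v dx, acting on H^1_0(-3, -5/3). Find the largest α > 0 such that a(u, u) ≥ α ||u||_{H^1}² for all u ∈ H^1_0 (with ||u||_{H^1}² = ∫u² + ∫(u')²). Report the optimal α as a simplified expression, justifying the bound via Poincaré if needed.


α = (-16 + 9*π^2)/(16 + 9*π^2)

Coercivity of a(·,·) on H^1_0(-3, -5/3) means a(u, u) ≥ α ||u||_{H^1}² for every u ∈ H^1_0.
The interval has length L = 4/3, and Poincaré/coercivity depend only on L. Here a(u, u) = ∫(u')² + (-1)·∫u².
Here c = -1 < 0 with |c| < (π/L)² = 9*π^2/16, so coercivity still holds. The condition a(u,u) ≥ α||u||_{H^1}² reads (1−α)∫(u')² ≥ (α−c)∫u². Any admissible α is ≤ 1 (rapidly oscillating u have ∫u²/∫(u')² → 0), and α = 1 would force 0 ≥ (1−c)∫u², impossible since c < 1; so 1−α > 0. By the sharp Poincaré inequality on H^1_0 of an interval of length L, ∫(u')² ≥ (π/L)²∫u² with equality for the first sine mode sin(π(x−x₀)/L) (x₀ the left endpoint), so the inequality holds for all u iff (1−α)(π/L)² ≥ α − c, i.e. α ≤ ((π/L)² + c)/((π/L)² + 1) = (1 + c(L/π)²)/(1 + (L/π)²). (Direct route, valid since c ≤ 0: Poincaré gives c∫u² ≥ c(L/π)²∫(u')², so a(u,u) ≥ (1 + c(L/π)²)∫(u')², while ||u||_{H^1}² ≤ (1 + (L/π)²)∫(u')²; dividing yields the same α.) With (π/L)² = 9*π^2/16 and c = -1, the largest admissible constant is α = ((π/L)² + c)/((π/L)² + 1).
Simplifying, α = (-16 + 9*π^2)/(16 + 9*π^2).


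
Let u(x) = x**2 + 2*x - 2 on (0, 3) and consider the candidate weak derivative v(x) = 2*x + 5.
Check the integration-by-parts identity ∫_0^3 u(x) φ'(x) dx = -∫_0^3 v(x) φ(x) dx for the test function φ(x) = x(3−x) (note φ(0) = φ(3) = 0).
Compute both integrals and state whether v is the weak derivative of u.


LHS = -45/2, RHS = -36. No, v is not the weak derivative of u.

u(x) = x**2 + 2*x - 2, classical derivative u'(x) = 2*x + 2.
φ(x) = x(3−x), so φ'(x) = 3 - 2*x.
Note φ(0) = φ(3) = 0, so the boundary term u·φ vanishes.
LHS = ∫_0^3 u(x) φ'(x) dx = ∫_0^3 (-2*x^3 - x^2 + 10*x - 6) dx. Term by term:
  ∫_0^3 -2*x^3 dx = -81/2;  ∫_0^3 -x^2 dx = -9;  ∫_0^3 10*x dx = 45;
  ∫_0^3 -6 dx = -18.
Sum: -81/2 − 9 + 45 − 18 = -45/2.
So LHS = -45/2.
∫_0^3 v(x) φ(x) dx = ∫_0^3 (-2*x^3 + x^2 + 15*x) dx. Term by term:
  ∫_0^3 -2*x^3 dx = -81/2;  ∫_0^3 x^2 dx = 9;  ∫_0^3 15*x dx = 135/2.
Sum: -81/2 + 9 + 135/2 = 36.
So RHS = -∫_0^3 v(x) φ(x) dx = -36.
LHS − RHS = 27/2 ≠ 0, so the identity fails.
(For a valid weak derivative the identity must hold for EVERY test function, in particular this one. The failure shows v is NOT the weak derivative of u.)
Correct weak derivative would be u'(x) = 2*x + 2.


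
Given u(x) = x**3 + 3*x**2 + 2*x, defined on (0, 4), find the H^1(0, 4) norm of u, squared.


||u||_{H^1}^2 = 1609808/105

The H^1 norm (squared) on an interval (0, L) is
  ||u||_{H^1}^2 = ∫_0^L u(x)^2 dx + ∫_0^L u'(x)^2 dx.
Compute u'(x) = 3*x**2 + 6*x + 2.
Then u(x)^2 = x**6 + 6*x**5 + 13*x**4 + 12*x**3 + 4*x**2 and u'(x)^2 = 9*x**4 + 36*x**3 + 48*x**2 + 24*x + 4.
Integrate each monomial from 0 to 4 using ∫_0^4 c·x^n dx = c·4^(n+1)/(n+1):
  ∫_0^4 u(x)^2 dx = ∫_0^4 (x^6 + 6*x^5 + 13*x^4 + 12*x^3 + 4*x^2) dx. Term by term:
    ∫_0^4 x^6 dx = 16384/7;  ∫_0^4 6*x^5 dx = 4096;  ∫_0^4 13*x^4 dx = 13312/5;
    ∫_0^4 12*x^3 dx = 768;  ∫_0^4 4*x^2 dx = 256/3.
  Sum: 16384/7 + 4096 + 13312/5 + 768 + 256/3 = 1044992/105.
  ∫_0^4 u'(x)^2 dx = ∫_0^4 (9*x^4 + 36*x^3 + 48*x^2 + 24*x + 4) dx. Term by term:
    ∫_0^4 9*x^4 dx = 9216/5;  ∫_0^4 36*x^3 dx = 2304;  ∫_0^4 48*x^2 dx = 1024;
    ∫_0^4 24*x dx = 192;  ∫_0^4 4 dx = 16.
  Sum: 9216/5 + 2304 + 1024 + 192 + 16 = 26896/5.
Adding: ||u||_{H^1}^2 = 1044992/105 + 26896/5 = 1609808/105.


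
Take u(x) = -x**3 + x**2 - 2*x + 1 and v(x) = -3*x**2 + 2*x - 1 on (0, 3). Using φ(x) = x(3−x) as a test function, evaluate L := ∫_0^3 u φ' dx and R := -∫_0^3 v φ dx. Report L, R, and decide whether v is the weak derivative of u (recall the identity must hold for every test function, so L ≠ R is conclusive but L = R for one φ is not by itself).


LHS = 639/20, RHS = 549/20. No, v is not the weak derivative of u.

u(x) = -x**3 + x**2 - 2*x + 1, classical derivative u'(x) = -3*x**2 + 2*x - 2.
φ(x) = x(3−x), so φ'(x) = 3 - 2*x.
Note φ(0) = φ(3) = 0, so the boundary term u·φ vanishes.
LHS = ∫_0^3 u(x) φ'(x) dx = ∫_0^3 (2*x^4 - 5*x^3 + 7*x^2 - 8*x + 3) dx. Term by term:
  ∫_0^3 2*x^4 dx = 486/5;  ∫_0^3 -5*x^3 dx = -405/4;  ∫_0^3 7*x^2 dx = 63;
  ∫_0^3 -8*x dx = -36;  ∫_0^3 3 dx = 9.
Sum: 486/5 − 405/4 + 63 − 36 + 9 = 639/20.
So LHS = 639/20.
∫_0^3 v(x) φ(x) dx = ∫_0^3 (3*x^4 - 11*x^3 + 7*x^2 - 3*x) dx. Term by term:
  ∫_0^3 3*x^4 dx = 729/5;  ∫_0^3 -11*x^3 dx = -891/4;  ∫_0^3 7*x^2 dx = 63;
  ∫_0^3 -3*x dx = -27/2.
Sum: 729/5 − 891/4 + 63 − 27/2 = -549/20.
So RHS = -∫_0^3 v(x) φ(x) dx = 549/20.
LHS − RHS = 9/2 ≠ 0, so the identity fails.
(For a valid weak derivative the identity must hold for EVERY test function, in particular this one. The failure shows v is NOT the weak derivative of u.)
Correct weak derivative would be u'(x) = -3*x**2 + 2*x - 2.


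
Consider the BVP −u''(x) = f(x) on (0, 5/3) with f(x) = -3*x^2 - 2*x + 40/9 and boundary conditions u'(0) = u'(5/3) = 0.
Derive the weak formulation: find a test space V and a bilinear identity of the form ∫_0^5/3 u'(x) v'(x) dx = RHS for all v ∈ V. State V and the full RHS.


V = H^1(0, 5/3) (no boundary constraint on v; u is determined up to an additive constant); weak form: ∫_0^5/3 u'v' dx = ∫_0^5/3 (-3*x^2 - 2*x + 40/9) v dx for all v ∈ V.

Multiply both sides by a test function v and integrate from 0 to 5/3:
  ∫_0^5/3 −u''(x) v(x) dx = ∫_0^5/3 f(x) v(x) dx.
Integrate the LHS by parts once:
  ∫_0^5/3 −u'' v dx = −[u'(x) v(x)]_0^5/3 + ∫_0^5/3 u'(x) v'(x) dx.
Thus ∫_0^5/3 u'(x) v'(x) dx = ∫_0^5/3 f(x) v(x) dx + [u'(x) v(x)]_0^5/3.
Choose V so that boundary terms are either known or forced to vanish.
u has homogeneous Neumann: u'(0) = u'(5/3) = 0. So [u' v]_0^5/3 = 0·v(5/3) − 0·v(0) = 0 for any v; take V = H^1(0, 5/3).
Weak formulation: find u (satisfying any essential BC) such that ∫_0^5/3 u'(x) v'(x) dx = ∫_0^5/3 f v dx for all v ∈ V (homogeneous Neumann, so boundary terms vanish).
Substituting f(x) = -3*x^2 - 2*x + 40/9, the right-hand side is ∫_0^5/3 (-3*x^2 - 2*x + 40/9) v dx.
Compatibility check (pure Neumann): taking v ≡ 1 ∈ V gives 0 = ∫_0^5/3 f dx + (0) − (0), i.e. ∫_0^5/3 f dx must equal u'(0) − u'(5/3) = 0. Indeed ∫_0^5/3 (-3*x^2 - 2*x + 40/9) dx = 0, so the data are compatible. The solution is then unique only up to an additive constant (fix it e.g. by requiring ∫_0^5/3 u dx = 0).


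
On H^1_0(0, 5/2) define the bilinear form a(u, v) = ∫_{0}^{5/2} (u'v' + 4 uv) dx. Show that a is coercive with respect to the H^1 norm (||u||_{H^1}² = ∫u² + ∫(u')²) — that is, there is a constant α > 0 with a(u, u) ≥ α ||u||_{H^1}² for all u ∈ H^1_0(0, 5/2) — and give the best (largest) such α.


α = 1

Coercivity of a(·,·) on H^1_0(0, 5/2) means a(u, u) ≥ α ||u||_{H^1}² for every u ∈ H^1_0.
The interval has length L = 5/2, and Poincaré/coercivity depend only on L. Here a(u, u) = ∫(u')² + (4)·∫u².
Here c = 4 ≥ 1, so a(u,u) = ∫(u')² + c∫u² ≥ ∫(u')² + ∫u² = ||u||_{H^1}², i.e. α = 1 works. No larger α is possible: a(u,u) ≥ α||u||_{H^1}² means (1−α)∫(u')² ≥ (α−c)∫u², and for the modes u_n = sin(nπ(x−x₀)/L) (x₀ the left endpoint) one has ∫u_n²/∫(u_n')² = (L/(nπ))² → 0, so a(u_n,u_n)/||u_n||_{H^1}² → 1. Hence the optimal constant is α = 1.
Therefore α = 1.


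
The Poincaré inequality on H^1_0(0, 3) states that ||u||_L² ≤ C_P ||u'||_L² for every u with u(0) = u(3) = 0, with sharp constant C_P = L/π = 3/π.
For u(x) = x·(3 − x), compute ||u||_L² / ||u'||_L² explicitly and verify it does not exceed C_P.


||u||_L² / ||u'||_L² = 3*sqrt(10)/10 < C_P = 3/π.

u(x) = x·(3 − x), so u'(x) = 3 - 2*x.
u(x) = x·(3 − x) vanishes at x = 0 and x = 3, so u ∈ H^1_0(0, 3). Differentiate via the product rule and integrate the resulting polynomials term by term.
  ∫_0^3 u² dx = ∫_0^3 (x^4 - 6*x^3 + 9*x^2) dx. Term by term:
    ∫_0^3 x^4 dx = 243/5;  ∫_0^3 -6*x^3 dx = -243/2;  ∫_0^3 9*x^2 dx = 81.
  Sum: 243/5 − 243/2 + 81 = 81/10.
  ∫_0^3 (u')² dx = ∫_0^3 (4*x^2 - 12*x + 9) dx. Term by term:
    ∫_0^3 4*x^2 dx = 36;  ∫_0^3 -12*x dx = -54;  ∫_0^3 9 dx = 27.
  Sum: 36 − 54 + 27 = 9.
∫_0^3 u² dx = 81/10, so ||u||_L² = 9*sqrt(10)/10.
∫_0^3 (u')² dx = 9, so ||u'||_L² = 3.
Ratio ||u||_L² / ||u'||_L² = 3*sqrt(10)/10.
Sharp Poincaré constant on H^1_0(0, 3) is C_P = L/π = 3/π, achieved by sin(π/3·x).
A polynomial bump cannot attain the sharp Poincaré constant (only the first sine eigenfunction does), so the ratio is strictly less than C_P, consistent with ||u||_L² ≤ C_P ||u'||_L².


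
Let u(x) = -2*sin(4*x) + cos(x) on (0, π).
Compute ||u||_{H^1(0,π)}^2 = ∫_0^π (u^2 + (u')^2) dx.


||u||_{H^1(0,π)}^2 = -64/15 + 35*π

u'(x) = -sin(x) - 8*cos(4*x).
Expand u² and (u')² and integrate term by term on (0, π), using: for integers n ≥ 1, ∫_0^π sin²(nx) dx = ∫_0^π cos²(nx) dx = π/2; for n ≠ n', ∫_0^π sin(nx)sin(n'x) dx = ∫_0^π cos(nx)cos(n'x) dx = 0; and by product-to-sum, ∫_0^π sin(nx)cos(n'x) dx = ½∫_0^π [sin((n+n')x) + sin((n−n')x)] dx, which is 0 when n+n' is even and 2n/(n²−n'²) when n+n' is odd (it need not vanish on (0, π)).
  u² squared terms: (-2)²·∫sin(4x)² dx = 4·π/2 = 2*π;  (1)²·∫cos(x)² dx = 1·π/2 = π/2.
  u² cross terms: 2·(-2)·(1)·∫sin(4x)·cos(x) dx = -4·(8/15) = -32/15.
  So ∫_0^π u² dx = 2*π + π/2 − 32/15 = -32/15 + 5*π/2.
  (u')² squared terms: (-1)²·∫sin(x)² dx = 1·π/2 = π/2;  (-8)²·∫cos(4x)² dx = 64·π/2 = 32*π.
  (u')² cross terms: 2·(-1)·(-8)·∫sin(x)·cos(4x) dx = 16·(-2/15) = -32/15.
  So ∫_0^π (u')² dx = π/2 + 32*π − 32/15 = -32/15 + 65*π/2.
||u||_{H^1}^2 = (-32/15 + 5*π/2) + (-32/15 + 65*π/2) = -64/15 + 35*π.


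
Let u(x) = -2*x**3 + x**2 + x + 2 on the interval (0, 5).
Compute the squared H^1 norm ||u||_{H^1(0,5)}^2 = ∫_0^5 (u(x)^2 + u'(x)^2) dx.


||u||_{H^1}^2 = 2106875/42

The H^1 norm (squared) on an interval (0, L) is
  ||u||_{H^1}^2 = ∫_0^L u(x)^2 dx + ∫_0^L u'(x)^2 dx.
Compute u'(x) = -6*x**2 + 2*x + 1.
Then u(x)^2 = 4*x**6 - 4*x**5 - 3*x**4 - 6*x**3 + 5*x**2 + 4*x + 4 and u'(x)^2 = 36*x**4 - 24*x**3 - 8*x**2 + 4*x + 1.
Integrate each monomial from 0 to 5 using ∫_0^5 c·x^n dx = c·5^(n+1)/(n+1):
  ∫_0^5 u(x)^2 dx = ∫_0^5 (4*x^6 - 4*x^5 - 3*x^4 - 6*x^3 + 5*x^2 + 4*x + 4) dx. Term by term:
    ∫_0^5 4*x^6 dx = 312500/7;  ∫_0^5 -4*x^5 dx = -31250/3;  ∫_0^5 -3*x^4 dx = -1875;
    ∫_0^5 -6*x^3 dx = -1875/2;  ∫_0^5 5*x^2 dx = 625/3;  ∫_0^5 4*x dx = 50;
    ∫_0^5 4 dx = 20.
  Sum: 312500/7 − 31250/3 − 1875 − 1875/2 + 625/3 + 50 + 20 = 1331065/42.
  ∫_0^5 u'(x)^2 dx = ∫_0^5 (36*x^4 - 24*x^3 - 8*x^2 + 4*x + 1) dx. Term by term:
    ∫_0^5 36*x^4 dx = 22500;  ∫_0^5 -24*x^3 dx = -3750;  ∫_0^5 -8*x^2 dx = -1000/3;
    ∫_0^5 4*x dx = 50;  ∫_0^5 1 dx = 5.
  Sum: 22500 − 3750 − 1000/3 + 50 + 5 = 55415/3.
Adding: ||u||_{H^1}^2 = 1331065/42 + 55415/3 = 2106875/42.


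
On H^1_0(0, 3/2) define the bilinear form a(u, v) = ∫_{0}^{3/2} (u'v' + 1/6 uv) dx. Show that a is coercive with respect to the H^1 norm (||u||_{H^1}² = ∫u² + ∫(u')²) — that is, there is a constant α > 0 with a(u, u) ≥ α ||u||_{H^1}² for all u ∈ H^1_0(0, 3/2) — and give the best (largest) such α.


α = (3 + 8*π^2)/(2*(9 + 4*π^2))

Coercivity of a(·,·) on H^1_0(0, 3/2) means a(u, u) ≥ α ||u||_{H^1}² for every u ∈ H^1_0.
The interval has length L = 3/2, and Poincaré/coercivity depend only on L. Here a(u, u) = ∫(u')² + (1/6)·∫u².
Here 0 < c = 1/6 < 1. The condition a(u,u) ≥ α||u||_{H^1}² reads (1−α)∫(u')² ≥ (α−c)∫u². Any admissible α is ≤ 1 (rapidly oscillating u have ∫u²/∫(u')² → 0), and α = 1 would force 0 ≥ (1−c)∫u², impossible since c < 1; so 1−α > 0. By the sharp Poincaré inequality on H^1_0 of an interval of length L, ∫(u')² ≥ (π/L)²∫u² with equality for the first sine mode sin(π(x−x₀)/L) (x₀ the left endpoint), so the inequality holds for all u iff (1−α)(π/L)² ≥ α − c, i.e. α ≤ ((π/L)² + c)/((π/L)² + 1) = (1 + c(L/π)²)/(1 + (L/π)²). With (π/L)² = 4*π^2/9 and c = 1/6, the largest admissible constant is α = ((π/L)² + c)/((π/L)² + 1).
Simplifying, α = (3 + 8*π^2)/(2*(9 + 4*π^2)).


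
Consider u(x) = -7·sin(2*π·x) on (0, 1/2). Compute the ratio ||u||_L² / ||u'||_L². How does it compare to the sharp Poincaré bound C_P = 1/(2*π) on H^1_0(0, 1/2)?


||u||_L² / ||u'||_L² = 1/(2*π) = C_P.

u(x) = -7·sin(2*π·x), so u'(x) = -14*π*cos(2*π*x).
Writing u(x) = A·sin(kπx/L) with A = -7 and k = 1, use ∫_0^L sin²(kπx/L) dx = L/2 and ∫_0^L cos²(kπx/L) dx = L/2.
u² = 49·sin²(2*π·x) and (u')² = 196*π^2·cos²(2*π·x), and each of sin², cos² integrates to L/2 = 1/4 over (0, 1/2).
∫_0^1/2 u² dx = 49/4, so ||u||_L² = 7/2.
∫_0^1/2 (u')² dx = 49*π^2, so ||u'||_L² = 7*π.
Ratio ||u||_L² / ||u'||_L² = 1/(2*π).
Sharp Poincaré constant on H^1_0(0, 1/2) is C_P = L/π = 1/(2*π), achieved by sin(2*π·x).
This is the k = 1 eigenfunction (up to amplitude), so the ratio equals the sharp Poincaré constant exactly.


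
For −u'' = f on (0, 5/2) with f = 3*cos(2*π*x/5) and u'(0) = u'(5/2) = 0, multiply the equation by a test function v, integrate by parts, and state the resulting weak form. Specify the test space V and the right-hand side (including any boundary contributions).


V = H^1(0, 5/2) (no boundary constraint on v; u is determined up to an additive constant); weak form: ∫_0^5/2 u'v' dx = ∫_0^5/2 (3*cos(2*π*x/5)) v dx for all v ∈ V.

Multiply both sides by a test function v and integrate from 0 to 5/2:
  ∫_0^5/2 −u''(x) v(x) dx = ∫_0^5/2 f(x) v(x) dx.
Integrate the LHS by parts once:
  ∫_0^5/2 −u'' v dx = −[u'(x) v(x)]_0^5/2 + ∫_0^5/2 u'(x) v'(x) dx.
Thus ∫_0^5/2 u'(x) v'(x) dx = ∫_0^5/2 f(x) v(x) dx + [u'(x) v(x)]_0^5/2.
Choose V so that boundary terms are either known or forced to vanish.
u has homogeneous Neumann: u'(0) = u'(5/2) = 0. So [u' v]_0^5/2 = 0·v(5/2) − 0·v(0) = 0 for any v; take V = H^1(0, 5/2).
Weak formulation: find u (satisfying any essential BC) such that ∫_0^5/2 u'(x) v'(x) dx = ∫_0^5/2 f v dx for all v ∈ V (homogeneous Neumann, so boundary terms vanish).
Substituting f(x) = 3*cos(2*π*x/5), the right-hand side is ∫_0^5/2 (3*cos(2*π*x/5)) v dx.
Compatibility check (pure Neumann): taking v ≡ 1 ∈ V gives 0 = ∫_0^5/2 f dx + (0) − (0), i.e. ∫_0^5/2 f dx must equal u'(0) − u'(5/2) = 0. Indeed ∫_0^5/2 (3*cos(2*π*x/5)) dx = 0, so the data are compatible. The solution is then unique only up to an additive constant (fix it e.g. by requiring ∫_0^5/2 u dx = 0).


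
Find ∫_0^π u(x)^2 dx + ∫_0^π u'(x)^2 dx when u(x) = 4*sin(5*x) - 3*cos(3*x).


||u||_{H^1(0,π)}^2 = 253*π

u'(x) = 9*sin(3*x) + 20*cos(5*x).
Expand u² and (u')² and integrate term by term on (0, π), using: for integers n ≥ 1, ∫_0^π sin²(nx) dx = ∫_0^π cos²(nx) dx = π/2; for n ≠ n', ∫_0^π sin(nx)sin(n'x) dx = ∫_0^π cos(nx)cos(n'x) dx = 0; and by product-to-sum, ∫_0^π sin(nx)cos(n'x) dx = ½∫_0^π [sin((n+n')x) + sin((n−n')x)] dx, which is 0 when n+n' is even and 2n/(n²−n'²) when n+n' is odd (it need not vanish on (0, π)).
  u² squared terms: (-3)²·∫cos(3x)² dx = 9·π/2 = 9*π/2;  (4)²·∫sin(5x)² dx = 16·π/2 = 8*π.
  u² cross terms: 2·(-3)·(4)·∫cos(3x)·sin(5x) dx = -24·(0) = 0.
  So ∫_0^π u² dx = 9*π/2 + 8*π + 0 = 25*π/2.
  (u')² squared terms: (9)²·∫sin(3x)² dx = 81·π/2 = 81*π/2;  (20)²·∫cos(5x)² dx = 400·π/2 = 200*π.
  (u')² cross terms: 2·(9)·(20)·∫sin(3x)·cos(5x) dx = 360·(0) = 0.
  So ∫_0^π (u')² dx = 81*π/2 + 200*π + 0 = 481*π/2.
||u||_{H^1}^2 = (25*π/2) + (481*π/2) = 253*π.


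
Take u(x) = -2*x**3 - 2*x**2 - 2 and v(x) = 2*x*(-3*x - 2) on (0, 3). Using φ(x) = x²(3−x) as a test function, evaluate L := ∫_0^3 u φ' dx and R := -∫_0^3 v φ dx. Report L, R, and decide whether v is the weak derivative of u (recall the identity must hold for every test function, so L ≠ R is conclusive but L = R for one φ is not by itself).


LHS = 972/5, RHS = 972/5. Yes, v = u' weakly.

u(x) = -2*x**3 - 2*x**2 - 2, classical derivative u'(x) = -6*x**2 - 4*x.
φ(x) = x²(3−x), so φ'(x) = 3*x*(2 - x).
Note φ(0) = φ(3) = 0, so the boundary term u·φ vanishes.
LHS = ∫_0^3 u(x) φ'(x) dx = ∫_0^3 (6*x^5 - 6*x^4 - 12*x^3 + 6*x^2 - 12*x) dx. Term by term:
  ∫_0^3 6*x^5 dx = 729;  ∫_0^3 -6*x^4 dx = -1458/5;  ∫_0^3 -12*x^3 dx = -243;
  ∫_0^3 6*x^2 dx = 54;  ∫_0^3 -12*x dx = -54.
Sum: 729 − 1458/5 − 243 + 54 − 54 = 972/5.
So LHS = 972/5.
∫_0^3 v(x) φ(x) dx = ∫_0^3 (6*x^5 - 14*x^4 - 12*x^3) dx. Term by term:
  ∫_0^3 6*x^5 dx = 729;  ∫_0^3 -14*x^4 dx = -3402/5;  ∫_0^3 -12*x^3 dx = -243.
Sum: 729 − 3402/5 − 243 = -972/5.
So RHS = -∫_0^3 v(x) φ(x) dx = 972/5.
LHS = RHS, so the identity holds for this test φ.
Moreover u is smooth here and v(x) = u'(x) = -6*x**2 - 4*x pointwise, so the identity holds for every test function. Hence v is the weak derivative of u.


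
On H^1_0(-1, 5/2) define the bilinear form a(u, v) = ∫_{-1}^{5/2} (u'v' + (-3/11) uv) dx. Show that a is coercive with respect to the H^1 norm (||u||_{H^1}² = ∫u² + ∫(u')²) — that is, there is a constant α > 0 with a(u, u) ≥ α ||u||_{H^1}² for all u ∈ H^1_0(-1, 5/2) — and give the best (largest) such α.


α = (-147 + 44*π^2)/(11*(4*π^2 + 49))

Coercivity of a(·,·) on H^1_0(-1, 5/2) means a(u, u) ≥ α ||u||_{H^1}² for every u ∈ H^1_0.
The interval has length L = 7/2, and Poincaré/coercivity depend only on L. Here a(u, u) = ∫(u')² + (-3/11)·∫u².
Here c = -3/11 < 0 with |c| < (π/L)² = 4*π^2/49, so coercivity still holds. The condition a(u,u) ≥ α||u||_{H^1}² reads (1−α)∫(u')² ≥ (α−c)∫u². Any admissible α is ≤ 1 (rapidly oscillating u have ∫u²/∫(u')² → 0), and α = 1 would force 0 ≥ (1−c)∫u², impossible since c < 1; so 1−α > 0. By the sharp Poincaré inequality on H^1_0 of an interval of length L, ∫(u')² ≥ (π/L)²∫u² with equality for the first sine mode sin(π(x−x₀)/L) (x₀ the left endpoint), so the inequality holds for all u iff (1−α)(π/L)² ≥ α − c, i.e. α ≤ ((π/L)² + c)/((π/L)² + 1) = (1 + c(L/π)²)/(1 + (L/π)²). (Direct route, valid since c ≤ 0: Poincaré gives c∫u² ≥ c(L/π)²∫(u')², so a(u,u) ≥ (1 + c(L/π)²)∫(u')², while ||u||_{H^1}² ≤ (1 + (L/π)²)∫(u')²; dividing yields the same α.) With (π/L)² = 4*π^2/49 and c = -3/11, the largest admissible constant is α = ((π/L)² + c)/((π/L)² + 1).
Simplifying, α = (-147 + 44*π^2)/(11*(4*π^2 + 49)).


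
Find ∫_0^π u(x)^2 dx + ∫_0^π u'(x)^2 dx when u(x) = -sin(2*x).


||u||_{H^1(0,π)}^2 = 5*π/2

u'(x) = -2*cos(2*x).
Expand u² and (u')² and integrate term by term on (0, π), using: for integers n ≥ 1, ∫_0^π sin²(nx) dx = ∫_0^π cos²(nx) dx = π/2; for n ≠ n', ∫_0^π sin(nx)sin(n'x) dx = ∫_0^π cos(nx)cos(n'x) dx = 0; and by product-to-sum, ∫_0^π sin(nx)cos(n'x) dx = ½∫_0^π [sin((n+n')x) + sin((n−n')x)] dx, which is 0 when n+n' is even and 2n/(n²−n'²) when n+n' is odd (it need not vanish on (0, π)).
  u² squared terms: (-1)²·∫sin(2x)² dx = 1·π/2 = π/2.
  So ∫_0^π u² dx = π/2.
  (u')² squared terms: (-2)²·∫cos(2x)² dx = 4·π/2 = 2*π.
  So ∫_0^π (u')² dx = 2*π.
||u||_{H^1}^2 = (π/2) + (2*π) = 5*π/2.


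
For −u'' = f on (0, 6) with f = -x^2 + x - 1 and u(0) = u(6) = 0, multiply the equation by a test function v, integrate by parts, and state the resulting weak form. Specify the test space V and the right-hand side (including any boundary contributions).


V = H^1_0(0, 6) (so v(0) = v(6) = 0); weak form: ∫_0^6 u'v' dx = ∫_0^6 (-x^2 + x - 1) v dx for all v ∈ V.

Multiply both sides by a test function v and integrate from 0 to 6:
  ∫_0^6 −u''(x) v(x) dx = ∫_0^6 f(x) v(x) dx.
Integrate the LHS by parts once:
  ∫_0^6 −u'' v dx = −[u'(x) v(x)]_0^6 + ∫_0^6 u'(x) v'(x) dx.
Thus ∫_0^6 u'(x) v'(x) dx = ∫_0^6 f(x) v(x) dx + [u'(x) v(x)]_0^6.
Choose V so that boundary terms are either known or forced to vanish.
u is Dirichlet: u(0) = u(6) = 0. Let V = H^1_0(0, 6); then v(0) = v(6) = 0, and [u' v]_0^6 = 0.
Weak formulation: find u (satisfying any essential BC) such that ∫_0^6 u'(x) v'(x) dx = ∫_0^6 f v dx for all v ∈ V.
Substituting f(x) = -x^2 + x - 1, the right-hand side is ∫_0^6 (-x^2 + x - 1) v dx.


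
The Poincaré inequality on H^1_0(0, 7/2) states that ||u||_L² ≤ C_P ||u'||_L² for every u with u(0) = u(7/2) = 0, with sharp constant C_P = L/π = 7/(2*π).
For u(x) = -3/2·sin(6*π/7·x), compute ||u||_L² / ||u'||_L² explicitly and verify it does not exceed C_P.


||u||_L² / ||u'||_L² = 7/(6*π) < C_P = 7/(2*π).

u(x) = -3/2·sin(6*π/7·x), so u'(x) = -9*π*cos(6*π*x/7)/7.
Writing u(x) = A·sin(kπx/L) with A = -3/2 and k = 3, use ∫_0^L sin²(kπx/L) dx = L/2 and ∫_0^L cos²(kπx/L) dx = L/2.
u² = 9/4·sin²(6*π/7·x) and (u')² = 81*π^2/49·cos²(6*π/7·x), and each of sin², cos² integrates to L/2 = 7/4 over (0, 7/2).
∫_0^7/2 u² dx = 63/16, so ||u||_L² = 3*sqrt(7)/4.
∫_0^7/2 (u')² dx = 81*π^2/28, so ||u'||_L² = 9*sqrt(7)*π/14.
Ratio ||u||_L² / ||u'||_L² = 7/(6*π).
Sharp Poincaré constant on H^1_0(0, 7/2) is C_P = L/π = 7/(2*π), achieved by sin(2*π/7·x).
This is the k = 3 harmonic; the ratio L/(kπ) is strictly less than C_P = L/π, consistent with the sharp inequality ||u||_L² ≤ C_P ||u'||_L².


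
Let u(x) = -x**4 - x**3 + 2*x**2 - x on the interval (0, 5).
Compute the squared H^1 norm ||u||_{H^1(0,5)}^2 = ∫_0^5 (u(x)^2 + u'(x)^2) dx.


||u||_{H^1}^2 = 127049435/252

The H^1 norm (squared) on an interval (0, L) is
  ||u||_{H^1}^2 = ∫_0^L u(x)^2 dx + ∫_0^L u'(x)^2 dx.
Compute u'(x) = -4*x**3 - 3*x**2 + 4*x - 1.
Then u(x)^2 = x**8 + 2*x**7 - 3*x**6 - 2*x**5 + 6*x**4 - 4*x**3 + x**2 and u'(x)^2 = 16*x**6 + 24*x**5 - 23*x**4 - 16*x**3 + 22*x**2 - 8*x + 1.
Integrate each monomial from 0 to 5 using ∫_0^5 c·x^n dx = c·5^(n+1)/(n+1):
  ∫_0^5 u(x)^2 dx = ∫_0^5 (x^8 + 2*x^7 - 3*x^6 - 2*x^5 + 6*x^4 - 4*x^3 + x^2) dx. Term by term:
    ∫_0^5 x^8 dx = 1953125/9;  ∫_0^5 2*x^7 dx = 390625/4;  ∫_0^5 -3*x^6 dx = -234375/7;
    ∫_0^5 -2*x^5 dx = -15625/3;  ∫_0^5 6*x^4 dx = 3750;  ∫_0^5 -4*x^3 dx = -625;
    ∫_0^5 x^2 dx = 125/3.
  Sum: 1953125/9 + 390625/4 − 234375/7 − 15625/3 + 3750 − 625 + 125/3 = 70344875/252.
  ∫_0^5 u'(x)^2 dx = ∫_0^5 (16*x^6 + 24*x^5 - 23*x^4 - 16*x^3 + 22*x^2 - 8*x + 1) dx. Term by term:
    ∫_0^5 16*x^6 dx = 1250000/7;  ∫_0^5 24*x^5 dx = 62500;  ∫_0^5 -23*x^4 dx = -14375;
    ∫_0^5 -16*x^3 dx = -2500;  ∫_0^5 22*x^2 dx = 2750/3;  ∫_0^5 -8*x dx = -100;
    ∫_0^5 1 dx = 5.
  Sum: 1250000/7 + 62500 − 14375 − 2500 + 2750/3 − 100 + 5 = 4725380/21.
Adding: ||u||_{H^1}^2 = 70344875/252 + 4725380/21 = 127049435/252.


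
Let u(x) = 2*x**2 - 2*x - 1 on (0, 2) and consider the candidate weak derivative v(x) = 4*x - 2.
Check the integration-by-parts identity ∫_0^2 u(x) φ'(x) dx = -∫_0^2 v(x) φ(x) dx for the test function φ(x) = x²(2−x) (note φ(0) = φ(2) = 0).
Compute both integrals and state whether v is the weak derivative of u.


LHS = -56/15, RHS = -56/15. Yes, v = u' weakly.

u(x) = 2*x**2 - 2*x - 1, classical derivative u'(x) = 4*x - 2.
φ(x) = x²(2−x), so φ'(x) = x*(4 - 3*x).
Note φ(0) = φ(2) = 0, so the boundary term u·φ vanishes.
LHS = ∫_0^2 u(x) φ'(x) dx = ∫_0^2 (-6*x^4 + 14*x^3 - 5*x^2 - 4*x) dx. Term by term:
  ∫_0^2 -6*x^4 dx = -192/5;  ∫_0^2 14*x^3 dx = 56;  ∫_0^2 -5*x^2 dx = -40/3;
  ∫_0^2 -4*x dx = -8.
Sum: -192/5 + 56 − 40/3 − 8 = -56/15.
So LHS = -56/15.
∫_0^2 v(x) φ(x) dx = ∫_0^2 (-4*x^4 + 10*x^3 - 4*x^2) dx. Term by term:
  ∫_0^2 -4*x^4 dx = -128/5;  ∫_0^2 10*x^3 dx = 40;  ∫_0^2 -4*x^2 dx = -32/3.
Sum: -128/5 + 40 − 32/3 = 56/15.
So RHS = -∫_0^2 v(x) φ(x) dx = -56/15.
LHS = RHS, so the identity holds for this test φ.
Moreover u is smooth here and v(x) = u'(x) = 4*x - 2 pointwise, so the identity holds for every test function. Hence v is the weak derivative of u.


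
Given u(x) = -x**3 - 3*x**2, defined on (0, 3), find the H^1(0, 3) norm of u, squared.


||u||_{H^1}^2 = 103923/35

The H^1 norm (squared) on an interval (0, L) is
  ||u||_{H^1}^2 = ∫_0^L u(x)^2 dx + ∫_0^L u'(x)^2 dx.
Compute u'(x) = -3*x**2 - 6*x.
Then u(x)^2 = x**6 + 6*x**5 + 9*x**4 and u'(x)^2 = 9*x**4 + 36*x**3 + 36*x**2.
Integrate each monomial from 0 to 3 using ∫_0^3 c·x^n dx = c·3^(n+1)/(n+1):
  ∫_0^3 u(x)^2 dx = ∫_0^3 (x^6 + 6*x^5 + 9*x^4) dx. Term by term:
    ∫_0^3 x^6 dx = 2187/7;  ∫_0^3 6*x^5 dx = 729;  ∫_0^3 9*x^4 dx = 2187/5.
  Sum: 2187/7 + 729 + 2187/5 = 51759/35.
  ∫_0^3 u'(x)^2 dx = ∫_0^3 (9*x^4 + 36*x^3 + 36*x^2) dx. Term by term:
    ∫_0^3 9*x^4 dx = 2187/5;  ∫_0^3 36*x^3 dx = 729;  ∫_0^3 36*x^2 dx = 324.
  Sum: 2187/5 + 729 + 324 = 7452/5.
Adding: ||u||_{H^1}^2 = 51759/35 + 7452/5 = 103923/35.


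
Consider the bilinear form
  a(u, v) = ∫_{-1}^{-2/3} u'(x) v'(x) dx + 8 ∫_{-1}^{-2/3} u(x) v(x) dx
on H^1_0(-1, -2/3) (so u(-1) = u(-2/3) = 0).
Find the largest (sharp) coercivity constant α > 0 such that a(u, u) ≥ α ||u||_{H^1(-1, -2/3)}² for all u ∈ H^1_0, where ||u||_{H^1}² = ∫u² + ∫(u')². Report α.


α = 1

Coercivity of a(·,·) on H^1_0(-1, -2/3) means a(u, u) ≥ α ||u||_{H^1}² for every u ∈ H^1_0.
The interval has length L = 1/3, and Poincaré/coercivity depend only on L. Here a(u, u) = ∫(u')² + (8)·∫u².
Here c = 8 ≥ 1, so a(u,u) = ∫(u')² + c∫u² ≥ ∫(u')² + ∫u² = ||u||_{H^1}², i.e. α = 1 works. No larger α is possible: a(u,u) ≥ α||u||_{H^1}² means (1−α)∫(u')² ≥ (α−c)∫u², and for the modes u_n = sin(nπ(x−x₀)/L) (x₀ the left endpoint) one has ∫u_n²/∫(u_n')² = (L/(nπ))² → 0, so a(u_n,u_n)/||u_n||_{H^1}² → 1. Hence the optimal constant is α = 1.
Therefore α = 1.


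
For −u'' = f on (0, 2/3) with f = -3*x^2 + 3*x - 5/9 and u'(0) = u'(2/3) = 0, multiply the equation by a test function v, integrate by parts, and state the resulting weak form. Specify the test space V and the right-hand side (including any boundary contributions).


V = H^1(0, 2/3) (no boundary constraint on v; u is determined up to an additive constant); weak form: ∫_0^2/3 u'v' dx = ∫_0^2/3 (-3*x^2 + 3*x - 5/9) v dx for all v ∈ V.

Multiply both sides by a test function v and integrate from 0 to 2/3:
  ∫_0^2/3 −u''(x) v(x) dx = ∫_0^2/3 f(x) v(x) dx.
Integrate the LHS by parts once:
  ∫_0^2/3 −u'' v dx = −[u'(x) v(x)]_0^2/3 + ∫_0^2/3 u'(x) v'(x) dx.
Thus ∫_0^2/3 u'(x) v'(x) dx = ∫_0^2/3 f(x) v(x) dx + [u'(x) v(x)]_0^2/3.
Choose V so that boundary terms are either known or forced to vanish.
u has homogeneous Neumann: u'(0) = u'(2/3) = 0. So [u' v]_0^2/3 = 0·v(2/3) − 0·v(0) = 0 for any v; take V = H^1(0, 2/3).
Weak formulation: find u (satisfying any essential BC) such that ∫_0^2/3 u'(x) v'(x) dx = ∫_0^2/3 f v dx for all v ∈ V (homogeneous Neumann, so boundary terms vanish).
Substituting f(x) = -3*x^2 + 3*x - 5/9, the right-hand side is ∫_0^2/3 (-3*x^2 + 3*x - 5/9) v dx.
Compatibility check (pure Neumann): taking v ≡ 1 ∈ V gives 0 = ∫_0^2/3 f dx + (0) − (0), i.e. ∫_0^2/3 f dx must equal u'(0) − u'(2/3) = 0. Indeed ∫_0^2/3 (-3*x^2 + 3*x - 5/9) dx = 0, so the data are compatible. The solution is then unique only up to an additive constant (fix it e.g. by requiring ∫_0^2/3 u dx = 0).


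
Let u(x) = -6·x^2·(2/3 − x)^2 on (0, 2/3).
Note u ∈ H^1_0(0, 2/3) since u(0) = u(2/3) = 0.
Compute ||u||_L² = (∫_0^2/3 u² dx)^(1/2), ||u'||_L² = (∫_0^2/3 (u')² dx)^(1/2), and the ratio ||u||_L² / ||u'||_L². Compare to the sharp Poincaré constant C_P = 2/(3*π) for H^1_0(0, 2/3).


||u||_L² / ||u'||_L² = sqrt(3)/9 < C_P = 2/(3*π).

u(x) = -6·x^2·(2/3 − x)^2, so u'(x) = 8*x*(-9*x^2 + 9*x - 2)/3.
u(x) = -6·x^2·(2/3 − x)^2 vanishes at x = 0 and x = 2/3, so u ∈ H^1_0(0, 2/3). Differentiate via the product rule and integrate the resulting polynomials term by term.
  ∫_0^2/3 u² dx = ∫_0^2/3 (36*x^8 - 96*x^7 + 96*x^6 - 128*x^5/3 + 64*x^4/9) dx. Term by term:
    ∫_0^2/3 36*x^8 dx = 2048/19683;  ∫_0^2/3 -96*x^7 dx = -1024/2187;  ∫_0^2/3 96*x^6 dx = 4096/5103;
    ∫_0^2/3 -128*x^5/3 dx = -4096/6561;  ∫_0^2/3 64*x^4/9 dx = 2048/10935.
  Sum: 2048/19683 − 1024/2187 + 4096/5103 − 4096/6561 + 2048/10935 = 1024/688905.
  ∫_0^2/3 (u')² dx = ∫_0^2/3 (576*x^6 - 1152*x^5 + 832*x^4 - 256*x^3 + 256*x^2/9) dx. Term by term:
    ∫_0^2/3 576*x^6 dx = 8192/1701;  ∫_0^2/3 -1152*x^5 dx = -4096/243;  ∫_0^2/3 832*x^4 dx = 26624/1215;
    ∫_0^2/3 -256*x^3 dx = -1024/81;  ∫_0^2/3 256*x^2/9 dx = 2048/729.
  Sum: 8192/1701 − 4096/243 + 26624/1215 − 1024/81 + 2048/729 = 1024/25515.
∫_0^2/3 u² dx = 1024/688905, so ||u||_L² = 32*sqrt(105)/8505.
∫_0^2/3 (u')² dx = 1024/25515, so ||u'||_L² = 32*sqrt(35)/945.
Ratio ||u||_L² / ||u'||_L² = sqrt(3)/9.
Sharp Poincaré constant on H^1_0(0, 2/3) is C_P = L/π = 2/(3*π), achieved by sin(3*π/2·x).
A polynomial bump cannot attain the sharp Poincaré constant (only the first sine eigenfunction does), so the ratio is strictly less than C_P, consistent with ||u||_L² ≤ C_P ||u'||_L².


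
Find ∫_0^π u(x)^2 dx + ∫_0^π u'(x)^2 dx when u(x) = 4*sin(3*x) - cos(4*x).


||u||_{H^1(0,π)}^2 = 816/7 + 177*π/2

u'(x) = 4*sin(4*x) + 12*cos(3*x).
Expand u² and (u')² and integrate term by term on (0, π), using: for integers n ≥ 1, ∫_0^π sin²(nx) dx = ∫_0^π cos²(nx) dx = π/2; for n ≠ n', ∫_0^π sin(nx)sin(n'x) dx = ∫_0^π cos(nx)cos(n'x) dx = 0; and by product-to-sum, ∫_0^π sin(nx)cos(n'x) dx = ½∫_0^π [sin((n+n')x) + sin((n−n')x)] dx, which is 0 when n+n' is even and 2n/(n²−n'²) when n+n' is odd (it need not vanish on (0, π)).
  u² squared terms: (-1)²·∫cos(4x)² dx = 1·π/2 = π/2;  (4)²·∫sin(3x)² dx = 16·π/2 = 8*π.
  u² cross terms: 2·(-1)·(4)·∫cos(4x)·sin(3x) dx = -8·(-6/7) = 48/7.
  So ∫_0^π u² dx = π/2 + 8*π + 48/7 = 48/7 + 17*π/2.
  (u')² squared terms: (4)²·∫sin(4x)² dx = 16·π/2 = 8*π;  (12)²·∫cos(3x)² dx = 144·π/2 = 72*π.
  (u')² cross terms: 2·(4)·(12)·∫sin(4x)·cos(3x) dx = 96·(8/7) = 768/7.
  So ∫_0^π (u')² dx = 8*π + 72*π + 768/7 = 768/7 + 80*π.
||u||_{H^1}^2 = (48/7 + 17*π/2) + (768/7 + 80*π) = 816/7 + 177*π/2.


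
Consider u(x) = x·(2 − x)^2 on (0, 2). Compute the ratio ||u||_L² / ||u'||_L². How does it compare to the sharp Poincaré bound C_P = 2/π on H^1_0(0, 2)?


||u||_L² / ||u'||_L² = sqrt(14)/7 < C_P = 2/π.

u(x) = x·(2 − x)^2, so u'(x) = (x - 2)*(3*x - 2).
u(x) = x·(2 − x)^2 vanishes at x = 0 and x = 2, so u ∈ H^1_0(0, 2). Differentiate via the product rule and integrate the resulting polynomials term by term.
  ∫_0^2 u² dx = ∫_0^2 (x^6 - 8*x^5 + 24*x^4 - 32*x^3 + 16*x^2) dx. Term by term:
    ∫_0^2 x^6 dx = 128/7;  ∫_0^2 -8*x^5 dx = -256/3;  ∫_0^2 24*x^4 dx = 768/5;
    ∫_0^2 -32*x^3 dx = -128;  ∫_0^2 16*x^2 dx = 128/3.
  Sum: 128/7 − 256/3 + 768/5 − 128 + 128/3 = 128/105.
  ∫_0^2 (u')² dx = ∫_0^2 (9*x^4 - 48*x^3 + 88*x^2 - 64*x + 16) dx. Term by term:
    ∫_0^2 9*x^4 dx = 288/5;  ∫_0^2 -48*x^3 dx = -192;  ∫_0^2 88*x^2 dx = 704/3;
    ∫_0^2 -64*x dx = -128;  ∫_0^2 16 dx = 32.
  Sum: 288/5 − 192 + 704/3 − 128 + 32 = 64/15.
∫_0^2 u² dx = 128/105, so ||u||_L² = 8*sqrt(210)/105.
∫_0^2 (u')² dx = 64/15, so ||u'||_L² = 8*sqrt(15)/15.
Ratio ||u||_L² / ||u'||_L² = sqrt(14)/7.
Sharp Poincaré constant on H^1_0(0, 2) is C_P = L/π = 2/π, achieved by sin(π/2·x).
A polynomial bump cannot attain the sharp Poincaré constant (only the first sine eigenfunction does), so the ratio is strictly less than C_P, consistent with ||u||_L² ≤ C_P ||u'||_L².


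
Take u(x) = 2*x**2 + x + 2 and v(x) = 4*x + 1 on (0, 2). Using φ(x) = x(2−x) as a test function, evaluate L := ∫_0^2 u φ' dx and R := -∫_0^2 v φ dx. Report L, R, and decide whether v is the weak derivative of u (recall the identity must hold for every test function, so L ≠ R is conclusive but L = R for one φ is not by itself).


LHS = -20/3, RHS = -20/3. Yes, v = u' weakly.

u(x) = 2*x**2 + x + 2, classical derivative u'(x) = 4*x + 1.
φ(x) = x(2−x), so φ'(x) = 2 - 2*x.
Note φ(0) = φ(2) = 0, so the boundary term u·φ vanishes.
LHS = ∫_0^2 u(x) φ'(x) dx = ∫_0^2 (-4*x^3 + 2*x^2 - 2*x + 4) dx. Term by term:
  ∫_0^2 -4*x^3 dx = -16;  ∫_0^2 2*x^2 dx = 16/3;  ∫_0^2 -2*x dx = -4;
  ∫_0^2 4 dx = 8.
Sum: -16 + 16/3 − 4 + 8 = -20/3.
So LHS = -20/3.
∫_0^2 v(x) φ(x) dx = ∫_0^2 (-4*x^3 + 7*x^2 + 2*x) dx. Term by term:
  ∫_0^2 -4*x^3 dx = -16;  ∫_0^2 7*x^2 dx = 56/3;  ∫_0^2 2*x dx = 4.
Sum: -16 + 56/3 + 4 = 20/3.
So RHS = -∫_0^2 v(x) φ(x) dx = -20/3.
LHS = RHS, so the identity holds for this test φ.
Moreover u is smooth here and v(x) = u'(x) = 4*x + 1 pointwise, so the identity holds for every test function. Hence v is the weak derivative of u.


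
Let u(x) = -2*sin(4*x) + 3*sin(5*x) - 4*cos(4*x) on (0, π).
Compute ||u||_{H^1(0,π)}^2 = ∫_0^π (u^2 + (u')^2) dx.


||u||_{H^1(0,π)}^2 = -1360/3 + 287*π

u'(x) = 16*sin(4*x) - 8*cos(4*x) + 15*cos(5*x).
Expand u² and (u')² and integrate term by term on (0, π), using: for integers n ≥ 1, ∫_0^π sin²(nx) dx = ∫_0^π cos²(nx) dx = π/2; for n ≠ n', ∫_0^π sin(nx)sin(n'x) dx = ∫_0^π cos(nx)cos(n'x) dx = 0; and by product-to-sum, ∫_0^π sin(nx)cos(n'x) dx = ½∫_0^π [sin((n+n')x) + sin((n−n')x)] dx, which is 0 when n+n' is even and 2n/(n²−n'²) when n+n' is odd (it need not vanish on (0, π)).
  u² squared terms: (-4)²·∫cos(4x)² dx = 16·π/2 = 8*π;  (-2)²·∫sin(4x)² dx = 4·π/2 = 2*π;  (3)²·∫sin(5x)² dx = 9·π/2 = 9*π/2.
  u² cross terms: 2·(-4)·(-2)·∫cos(4x)·sin(4x) dx = 16·(0) = 0;  2·(-4)·(3)·∫cos(4x)·sin(5x) dx = -24·(10/9) = -80/3;  2·(-2)·(3)·∫sin(4x)·sin(5x) dx = -12·(0) = 0.
  So ∫_0^π u² dx = 8*π + 2*π + 9*π/2 + 0 − 80/3 + 0 = -80/3 + 29*π/2.
  (u')² squared terms: (-8)²·∫cos(4x)² dx = 64·π/2 = 32*π;  (15)²·∫cos(5x)² dx = 225·π/2 = 225*π/2;  (16)²·∫sin(4x)² dx = 256·π/2 = 128*π.
  (u')² cross terms: 2·(-8)·(15)·∫cos(4x)·cos(5x) dx = -240·(0) = 0;  2·(-8)·(16)·∫cos(4x)·sin(4x) dx = -256·(0) = 0;  2·(15)·(16)·∫cos(5x)·sin(4x) dx = 480·(-8/9) = -1280/3.
  So ∫_0^π (u')² dx = 32*π + 225*π/2 + 128*π + 0 + 0 − 1280/3 = -1280/3 + 545*π/2.
||u||_{H^1}^2 = (-80/3 + 29*π/2) + (-1280/3 + 545*π/2) = -1360/3 + 287*π.


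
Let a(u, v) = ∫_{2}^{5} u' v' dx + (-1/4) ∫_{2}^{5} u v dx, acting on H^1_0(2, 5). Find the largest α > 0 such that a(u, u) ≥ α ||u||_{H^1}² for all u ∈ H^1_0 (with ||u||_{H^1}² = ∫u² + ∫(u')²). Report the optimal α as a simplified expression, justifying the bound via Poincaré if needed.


α = (-9/4 + π^2)/(9 + π^2)

Coercivity of a(·,·) on H^1_0(2, 5) means a(u, u) ≥ α ||u||_{H^1}² for every u ∈ H^1_0.
The interval has length L = 3, and Poincaré/coercivity depend only on L. Here a(u, u) = ∫(u')² + (-1/4)·∫u².
Here c = -1/4 < 0 with |c| < (π/L)² = π^2/9, so coercivity still holds. The condition a(u,u) ≥ α||u||_{H^1}² reads (1−α)∫(u')² ≥ (α−c)∫u². Any admissible α is ≤ 1 (rapidly oscillating u have ∫u²/∫(u')² → 0), and α = 1 would force 0 ≥ (1−c)∫u², impossible since c < 1; so 1−α > 0. By the sharp Poincaré inequality on H^1_0 of an interval of length L, ∫(u')² ≥ (π/L)²∫u² with equality for the first sine mode sin(π(x−x₀)/L) (x₀ the left endpoint), so the inequality holds for all u iff (1−α)(π/L)² ≥ α − c, i.e. α ≤ ((π/L)² + c)/((π/L)² + 1) = (1 + c(L/π)²)/(1 + (L/π)²). (Direct route, valid since c ≤ 0: Poincaré gives c∫u² ≥ c(L/π)²∫(u')², so a(u,u) ≥ (1 + c(L/π)²)∫(u')², while ||u||_{H^1}² ≤ (1 + (L/π)²)∫(u')²; dividing yields the same α.) With (π/L)² = π^2/9 and c = -1/4, the largest admissible constant is α = ((π/L)² + c)/((π/L)² + 1).
Simplifying, α = (-9/4 + π^2)/(9 + π^2).
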